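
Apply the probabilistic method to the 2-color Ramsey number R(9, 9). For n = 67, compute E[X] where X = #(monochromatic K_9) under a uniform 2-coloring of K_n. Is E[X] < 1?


E[X] = C(67, 9) · 2^{1 − 36} = 42757703560 · 2^{−35} = 42757703560/34359738368.
As a reduced fraction: E[X] = 5344712945/4294967296 ≈ 1.24441.
Is E[X] < 1? NO.
Since E[X] ≥ 1, the first-moment bound is inconclusive at n = 67; it does NOT by itself certify R(9, 9) > 67.

E[X] = 5344712945/4294967296 ≈ 1.24441; E[X] ≥ 1; first-moment method inconclusive here.


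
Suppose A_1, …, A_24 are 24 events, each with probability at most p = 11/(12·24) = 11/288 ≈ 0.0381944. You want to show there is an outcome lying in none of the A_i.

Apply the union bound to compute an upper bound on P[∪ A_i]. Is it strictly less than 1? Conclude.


Union bound: P[∪_{i=1}^{24} A_i] ≤ Σ_i P[A_i] ≤ 24·p = 24·(11/288) = 11/12.
Numerically: 11/12 ≈ 0.9166667.
Is 11/12 < 1? YES.
Since P[∪ A_i] ≤ 11/12 < 1, the complement has P[∩ A_i^c] ≥ 1 − 11/12 = 1/12 > 0, so some outcome avoids every A_i.

24·p = 11/12 ≈ 0.9166667; existence CERTIFIED by the union bound.


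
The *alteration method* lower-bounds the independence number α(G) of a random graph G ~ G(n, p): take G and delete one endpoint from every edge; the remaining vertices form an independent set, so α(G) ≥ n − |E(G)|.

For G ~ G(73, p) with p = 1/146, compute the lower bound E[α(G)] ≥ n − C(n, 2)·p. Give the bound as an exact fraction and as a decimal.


E[|E(G)|] = C(73, 2)·p = 2628 · (1/146) = 18.
E[α(G)] ≥ n − E[|E(G)|] = 73 − 18 = 55.
Numerically: ≈ 55.00000.
(This is only a lower bound; the true E[α(G)] may be larger.)

E[α(G)] ≥ 55 ≈ 55.00000.


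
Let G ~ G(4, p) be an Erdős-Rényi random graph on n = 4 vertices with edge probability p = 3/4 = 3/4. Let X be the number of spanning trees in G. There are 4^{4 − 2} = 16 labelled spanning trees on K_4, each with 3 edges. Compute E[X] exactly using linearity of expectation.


K_4 has 4^{4 − 2} = 16 labelled spanning trees.
For each such spanning tree H, let X_H = 1 if all 3 edges of H are present in G. Then P[X_H = 1] = p^{3} = (3/4)^{3} = 27/64.
By linearity of expectation: E[X] = Σ_H E[X_H] = 16 · p^{3} = 16 · 27/64 = 27/4.
Numerically: E[X] ≈ 6.75.

E[X] = 16 · (3/4)^{3} = 27/4 ≈ 6.75.


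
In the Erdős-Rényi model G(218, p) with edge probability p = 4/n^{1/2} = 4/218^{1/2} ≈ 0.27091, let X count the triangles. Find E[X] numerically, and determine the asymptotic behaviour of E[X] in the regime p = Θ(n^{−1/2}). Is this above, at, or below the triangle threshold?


Number of potential triangles: C(218, 3) = 1703016.
Each occurs with probability p³ ≈ (0.27091)³ ≈ 1.9883610e-02.
By linearity: E[X] = C(218, 3)·p³ ≈ 1703016 · 1.9883610e-02 ≈ 33862.10576.
Since α = 1/2 < 1, p = c/n^{1/2} ≫ 1/n is above the triangle threshold p ~ 1/n. Asymptotically E[X] ~ (c³/6)·n^{3(1−α)} = (4³/6)·n^{1.5} → ∞; triangles are abundant w.h.p.

E[X] ≈ 33862.10576; in regime p = Θ(1/n^{1/2}) E[X] diverges (above the triangle threshold p ~ 1/n).


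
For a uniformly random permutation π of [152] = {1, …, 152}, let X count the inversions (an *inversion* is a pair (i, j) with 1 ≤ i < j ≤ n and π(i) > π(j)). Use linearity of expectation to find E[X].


Write X = Σ X_I over the C(152, 2) = 11476 pairs i < j, with X_I the indicator of one inversion.
There are 11476 indicators.
For each fixed pair i < j, the values π(i) and π(j) are two distinct elements of {1, …, 152} in uniformly random order; by symmetry P[π(i) > π(j)] = 1/2.
By linearity: E[X] = 11476 · (1/2) = C(152, 2) · (1/2) = 11476/2 = 5738 ≈ 5738.000.

E[X] = 5738 = 5738.000.


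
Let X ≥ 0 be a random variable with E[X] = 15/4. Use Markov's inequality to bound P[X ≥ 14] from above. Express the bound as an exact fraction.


μ = E[X] = 15/4, a = 14.
Markov: P[X ≥ 14] ≤ μ/a = (15/4)/14 = 15/56.
Numerically: ≈ 0.26786.
(Since a = 14 > μ = 3.75000, the bound 15/56 is < 1 and informative.)

P[X ≥ 14] ≤ 15/56 ≈ 0.26786.


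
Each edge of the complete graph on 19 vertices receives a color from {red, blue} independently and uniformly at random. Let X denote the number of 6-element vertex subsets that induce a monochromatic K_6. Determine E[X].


Let X = Σ_S X_S over the C(19, 6) = 27132 subsets S of size 6, where X_S = 1 if the K_6 on S is monochromatic.
For a fixed S, the K_6 on S has C(6, 2) = 15 edges. P[all 15 edges red] = (1/2)^15, and likewise for blue, so P[monochromatic] = 2·(1/2)^15 = 2^{1 − 15} = 1/16384.
By linearity: E[X] = C(19, 6) · 2^{1 − 15} = 27132 · 1/16384 = 6783/4096.
Numerically: E[X] ≈ 1.656.

E[X] = C(19,6)·2^(1−C(6,2)) = 6783/4096 ≈ 1.656.


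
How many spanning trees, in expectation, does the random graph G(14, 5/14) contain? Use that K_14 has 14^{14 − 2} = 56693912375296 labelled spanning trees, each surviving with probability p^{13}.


K_14 has 14^{14 − 2} = 56693912375296 labelled spanning trees.
For each such spanning tree H, let X_H = 1 if all 13 edges of H are present in G. Then P[X_H = 1] = p^{13} = (5/14)^{13} = 1220703125/793714773254144.
Summing the indicators: E[X] = Σ_H E[X_H] = 56693912375296 · p^{13} = 56693912375296 · 1220703125/793714773254144 = 1220703125/14.
Numerically: E[X] ≈ 8.71931e+07.

E[X] = 56693912375296 · (5/14)^{13} = 1220703125/14 ≈ 8.71931e+07.


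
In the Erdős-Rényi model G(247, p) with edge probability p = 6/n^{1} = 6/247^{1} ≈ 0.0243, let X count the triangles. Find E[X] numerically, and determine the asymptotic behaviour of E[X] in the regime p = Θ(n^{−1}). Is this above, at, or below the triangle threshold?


Number of potential triangles: C(247, 3) = 2481115.
Each occurs with probability p³ ≈ (0.0243)³ ≈ 1.43339e-05.
By linearity: E[X] = C(247, 3)·p³ ≈ 2481115 · 1.43339e-05 ≈ 35.564.
Here α = 1, so p = 6/n is exactly at the triangle threshold p ~ 1/n. Asymptotically E[X] → c³/6 = 6³/6 = 36 ≈ 36.000, a bounded constant. In this regime the triangle count is asymptotically Poisson(c³/6).

E[X] ≈ 35.564; in regime p = Θ(1/n^{1}) E[X] stays bounded (at the triangle threshold p ~ 1/n).


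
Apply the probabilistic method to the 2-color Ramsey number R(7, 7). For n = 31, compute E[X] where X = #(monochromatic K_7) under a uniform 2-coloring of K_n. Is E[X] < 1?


E[X] = C(31, 7) · 2^{1 − 21} = 2629575 · 2^{−20} = 2629575/1048576.
As a reduced fraction: E[X] = 2629575/1048576 ≈ 2.508.
Is E[X] < 1? NO.
Since E[X] ≥ 1, the first-moment bound is inconclusive at n = 31; it does NOT by itself certify R(7, 7) > 31.

E[X] = 2629575/1048576 ≈ 2.508; E[X] ≥ 1; first-moment method inconclusive here.


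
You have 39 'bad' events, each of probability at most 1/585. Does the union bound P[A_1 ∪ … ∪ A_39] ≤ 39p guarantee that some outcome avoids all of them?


Union bound: P[∪_{i=1}^{39} A_i] ≤ Σ_i P[A_i] ≤ 39·p = 39·(1/585) = 1/15.
Numerically: 1/15 ≈ 0.0667.
Is 1/15 < 1? YES.
Since P[∪ A_i] ≤ 1/15 < 1, the complement has P[∩ A_i^c] ≥ 1 − 1/15 = 14/15 > 0, so some outcome avoids every A_i.

39·p = 1/15 ≈ 0.0667; existence CERTIFIED by the union bound.


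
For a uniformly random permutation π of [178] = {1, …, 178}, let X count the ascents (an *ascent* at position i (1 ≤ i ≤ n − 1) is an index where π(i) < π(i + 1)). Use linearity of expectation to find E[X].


Write X = Σ X_I over i = 1, …, 177, with X_I the indicator of one ascent.
There are 177 indicators.
For each fixed i, the pair (π(i), π(i+1)) is a uniformly random ordered pair of distinct values from {1, …, 178}; by symmetry P[π(i) < π(i+1)] = 1/2.
By linearity: E[X] = 177 · (1/2) = (178 − 1) · (1/2) = 177/2 ≈ 88.500000.

E[X] = 177/2 = 88.500000.


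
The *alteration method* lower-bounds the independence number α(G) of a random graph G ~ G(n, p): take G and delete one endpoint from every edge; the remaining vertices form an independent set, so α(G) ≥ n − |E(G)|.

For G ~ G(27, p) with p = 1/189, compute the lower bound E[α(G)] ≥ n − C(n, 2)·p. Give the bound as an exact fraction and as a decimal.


E[|E(G)|] = C(27, 2)·p = 351 · (1/189) = 13/7.
E[α(G)] ≥ n − E[|E(G)|] = 27 − 13/7 = 176/7.
Numerically: ≈ 25.14286.
(This is only a lower bound; the true E[α(G)] may be larger.)

E[α(G)] ≥ 176/7 ≈ 25.14286.


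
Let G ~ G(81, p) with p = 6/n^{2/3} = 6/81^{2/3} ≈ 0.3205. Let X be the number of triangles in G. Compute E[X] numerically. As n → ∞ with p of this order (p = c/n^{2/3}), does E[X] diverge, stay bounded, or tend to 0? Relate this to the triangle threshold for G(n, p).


Number of potential triangles: C(81, 3) = 85320.
Each occurs with probability p³ ≈ (0.3205)³ ≈ 3.2921811e-02.
By linearity: E[X] = C(81, 3)·p³ ≈ 85320 · 3.2921811e-02 ≈ 2808.88889.
Since α = 2/3 < 1, p = c/n^{2/3} ≫ 1/n is above the triangle threshold p ~ 1/n. Asymptotically E[X] ~ (c³/6)·n^{3(1−α)} = (6³/6)·n^{1} → ∞; triangles are abundant w.h.p.

E[X] ≈ 2808.88889; in regime p = Θ(1/n^{2/3}) E[X] diverges (above the triangle threshold p ~ 1/n).


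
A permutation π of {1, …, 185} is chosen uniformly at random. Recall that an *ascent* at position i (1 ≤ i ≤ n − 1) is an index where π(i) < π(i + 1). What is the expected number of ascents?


Write X = Σ X_I over i = 1, …, 184, with X_I the indicator of one ascent.
There are 184 indicators.
For each fixed i, the pair (π(i), π(i+1)) is a uniformly random ordered pair of distinct values from {1, …, 185}; by symmetry P[π(i) < π(i+1)] = 1/2.
By linearity: E[X] = 184 · (1/2) = (185 − 1) · (1/2) = 92 ≈ 92.00000.

E[X] = 92 = 92.00000.


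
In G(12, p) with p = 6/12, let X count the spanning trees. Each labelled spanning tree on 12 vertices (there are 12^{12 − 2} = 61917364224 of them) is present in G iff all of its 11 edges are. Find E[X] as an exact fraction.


K_12 has 12^{12 − 2} = 61917364224 labelled spanning trees.
For each such spanning tree H, let X_H = 1 if all 11 edges of H are present in G. Then P[X_H = 1] = p^{11} = (1/2)^{11} = 1/2048.
Summing the indicators: E[X] = Σ_H E[X_H] = 61917364224 · p^{11} = 61917364224 · 1/2048 = 30233088.
Numerically: E[X] ≈ 3.023e+07.

E[X] = 61917364224 · (1/2)^{11} = 30233088 ≈ 3.023e+07.


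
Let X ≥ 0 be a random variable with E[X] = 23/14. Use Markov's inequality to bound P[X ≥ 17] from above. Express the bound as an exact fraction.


μ = E[X] = 23/14, a = 17.
Markov: P[X ≥ 17] ≤ μ/a = (23/14)/17 = 23/238.
Numerically: ≈ 0.096639.
(Since a = 17 > μ = 1.642857, the bound 23/238 is < 1 and informative.)

P[X ≥ 17] ≤ 23/238 ≈ 0.096639.


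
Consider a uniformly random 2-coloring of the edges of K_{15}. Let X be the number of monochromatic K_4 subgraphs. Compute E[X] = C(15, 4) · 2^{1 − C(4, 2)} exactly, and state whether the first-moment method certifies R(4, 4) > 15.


E[X] = C(15, 4) · 2^{1 − 6} = 1365 · 2^{−5} = 1365/32.
As a reduced fraction: E[X] = 1365/32 ≈ 42.6562500.
Is E[X] < 1? NO.
Since E[X] ≥ 1, the first-moment bound is inconclusive at n = 15; it does NOT by itself certify R(4, 4) > 15.

E[X] = 1365/32 ≈ 42.6562500; E[X] ≥ 1; first-moment method inconclusive here.


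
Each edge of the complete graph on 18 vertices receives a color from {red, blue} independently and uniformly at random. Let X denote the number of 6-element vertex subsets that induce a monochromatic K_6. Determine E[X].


Let X = Σ_S X_S over the C(18, 6) = 18564 subsets S of size 6, where X_S = 1 if the K_6 on S is monochromatic.
For a fixed S, the K_6 on S has C(6, 2) = 15 edges. P[all 15 edges red] = (1/2)^15, and likewise for blue, so P[monochromatic] = 2·(1/2)^15 = 2^{1 − 15} = 1/16384.
By linearity of expectation: E[X] = C(18, 6) · 2^{1 − 15} = 18564 · 1/16384 = 4641/4096.
Numerically: E[X] ≈ 1.133.

E[X] = C(18,6)·2^(1−C(6,2)) = 4641/4096 ≈ 1.133.


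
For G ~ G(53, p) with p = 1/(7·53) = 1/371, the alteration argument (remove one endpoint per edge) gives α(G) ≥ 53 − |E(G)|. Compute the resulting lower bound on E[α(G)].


E[|E(G)|] = C(53, 2)·p = 1378 · (1/371) = 26/7.
E[α(G)] ≥ n − E[|E(G)|] = 53 − 26/7 = 345/7.
Numerically: ≈ 49.28571.
(This is only a lower bound; the true E[α(G)] may be larger.)

E[α(G)] ≥ 345/7 ≈ 49.28571.


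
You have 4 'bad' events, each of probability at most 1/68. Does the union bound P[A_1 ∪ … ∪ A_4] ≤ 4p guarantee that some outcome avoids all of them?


Union bound: P[∪_{i=1}^{4} A_i] ≤ Σ_i P[A_i] ≤ 4·p = 4·(1/68) = 1/17.
Numerically: 1/17 ≈ 0.0588235.
Is 1/17 < 1? YES.
Since P[∪ A_i] ≤ 1/17 < 1, the complement has P[∩ A_i^c] ≥ 1 − 1/17 = 16/17 > 0, so some outcome avoids every A_i.

4·p = 1/17 ≈ 0.0588235; existence CERTIFIED by the union bound.


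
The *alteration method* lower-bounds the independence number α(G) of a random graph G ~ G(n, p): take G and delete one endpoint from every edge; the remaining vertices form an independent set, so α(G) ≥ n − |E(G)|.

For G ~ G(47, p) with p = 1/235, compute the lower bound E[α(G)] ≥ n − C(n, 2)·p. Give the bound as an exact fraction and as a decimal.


E[|E(G)|] = C(47, 2)·p = 1081 · (1/235) = 23/5.
E[α(G)] ≥ n − E[|E(G)|] = 47 − 23/5 = 212/5.
Numerically: ≈ 42.400.
(This is only a lower bound; the true E[α(G)] may be larger.)

E[α(G)] ≥ 212/5 ≈ 42.400.


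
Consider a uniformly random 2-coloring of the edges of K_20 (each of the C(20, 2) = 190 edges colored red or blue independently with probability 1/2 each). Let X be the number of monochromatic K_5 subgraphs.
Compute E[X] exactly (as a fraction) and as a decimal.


Let X = Σ_S X_S over the C(20, 5) = 15504 subsets S of size 5, where X_S = 1 if the K_5 on S is monochromatic.
For a fixed S, the K_5 on S has C(5, 2) = 10 edges. P[all 10 edges red] = (1/2)^10, and likewise for blue, so P[monochromatic] = 2·(1/2)^10 = 2^{1 − 10} = 1/512.
By linearity: E[X] = C(20, 5) · 2^{1 − 10} = 15504 · 1/512 = 969/32.
Numerically: E[X] ≈ 30.281250.

E[X] = C(20,5)·2^(1−C(5,2)) = 969/32 ≈ 30.281250.


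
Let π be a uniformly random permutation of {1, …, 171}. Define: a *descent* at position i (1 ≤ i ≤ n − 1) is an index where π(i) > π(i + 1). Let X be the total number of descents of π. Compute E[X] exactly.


Write X = Σ X_I over i = 1, …, 170, with X_I the indicator of one descent.
There are 170 indicators.
For each fixed i, the pair (π(i), π(i+1)) is a uniformly random ordered pair of distinct values from {1, …, 171}; by symmetry P[π(i) > π(i+1)] = 1/2.
By linearity: E[X] = 170 · (1/2) = (171 − 1) · (1/2) = 85 ≈ 85.000.

E[X] = 85 = 85.000.


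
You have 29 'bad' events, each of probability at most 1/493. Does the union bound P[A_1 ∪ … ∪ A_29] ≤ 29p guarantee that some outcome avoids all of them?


Union bound: P[∪_{i=1}^{29} A_i] ≤ Σ_i P[A_i] ≤ 29·p = 29·(1/493) = 1/17.
Numerically: 1/17 ≈ 0.059.
Is 1/17 < 1? YES.
Since P[∪ A_i] ≤ 1/17 < 1, the complement has P[∩ A_i^c] ≥ 1 − 1/17 = 16/17 > 0, so some outcome avoids every A_i.

29·p = 1/17 ≈ 0.059; existence CERTIFIED by the union bound.


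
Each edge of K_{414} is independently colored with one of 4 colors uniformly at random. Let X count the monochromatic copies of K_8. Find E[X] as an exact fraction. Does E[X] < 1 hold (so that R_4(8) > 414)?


E[X] = C(414, 8) · 4^{1 − 28} = 19995425223496173 · 4^{−27} = 19995425223496173/18014398509481984.
As a reduced fraction: E[X] = 19995425223496173/18014398509481984 ≈ 1.1100.
Is E[X] < 1? NO.
Since E[X] ≥ 1, the first-moment bound is inconclusive at n = 414; it does NOT by itself certify R_4(8) > 414.

E[X] = 19995425223496173/18014398509481984 ≈ 1.1100; E[X] ≥ 1; first-moment method inconclusive here.


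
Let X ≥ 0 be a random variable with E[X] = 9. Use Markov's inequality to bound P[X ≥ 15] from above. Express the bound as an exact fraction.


μ = E[X] = 9, a = 15.
Markov: P[X ≥ 15] ≤ μ/a = (9)/15 = 3/5.
Numerically: ≈ 0.600000.
(Since a = 15 > μ = 9.000000, the bound 3/5 is < 1 and informative.)

P[X ≥ 15] ≤ 3/5 ≈ 0.600000.


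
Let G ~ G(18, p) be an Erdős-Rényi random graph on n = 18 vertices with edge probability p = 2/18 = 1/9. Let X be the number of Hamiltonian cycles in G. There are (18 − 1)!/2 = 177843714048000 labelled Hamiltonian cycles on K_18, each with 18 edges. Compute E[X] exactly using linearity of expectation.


K_18 has (18 − 1)!/2 = 177843714048000 labelled Hamiltonian cycles.
For each such Hamiltonian cycle H, let X_H = 1 if all 18 edges of H are present in G. Then P[X_H = 1] = p^{18} = (1/9)^{18} = 1/150094635296999121.
By linearity of expectation: E[X] = Σ_H E[X_H] = 177843714048000 · p^{18} = 177843714048000 · 1/150094635296999121 = 243955712000/205891132094649.
Numerically: E[X] ≈ 0.00118488.

E[X] = 177843714048000 · (1/9)^{18} = 243955712000/205891132094649 ≈ 0.00118488.


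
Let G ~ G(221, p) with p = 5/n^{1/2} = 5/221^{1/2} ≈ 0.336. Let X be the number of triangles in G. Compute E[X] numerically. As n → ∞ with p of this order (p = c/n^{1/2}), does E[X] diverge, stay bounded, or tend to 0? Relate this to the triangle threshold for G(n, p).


Number of potential triangles: C(221, 3) = 1774630.
Each occurs with probability p³ ≈ (0.336)³ ≈ 3.80471e-02.
By linearity: E[X] = C(221, 3)·p³ ≈ 1774630 · 3.80471e-02 ≈ 67519.532.
Since α = 1/2 < 1, p = c/n^{1/2} ≫ 1/n is above the triangle threshold p ~ 1/n. Asymptotically E[X] ~ (c³/6)·n^{3(1−α)} = (5³/6)·n^{1.5} → ∞; triangles are abundant w.h.p.

E[X] ≈ 67519.532; in regime p = Θ(1/n^{1/2}) E[X] diverges (above the triangle threshold p ~ 1/n).


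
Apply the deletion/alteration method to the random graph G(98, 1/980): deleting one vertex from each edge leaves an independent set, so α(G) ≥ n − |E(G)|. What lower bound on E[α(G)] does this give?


E[|E(G)|] = C(98, 2)·p = 4753 · (1/980) = 97/20.
E[α(G)] ≥ n − E[|E(G)|] = 98 − 97/20 = 1863/20.
Numerically: ≈ 93.150.
(This is only a lower bound; the true E[α(G)] may be larger.)

E[α(G)] ≥ 1863/20 ≈ 93.150.


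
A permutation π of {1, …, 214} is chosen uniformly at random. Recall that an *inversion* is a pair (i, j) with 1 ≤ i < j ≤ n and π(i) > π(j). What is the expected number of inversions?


Write X = Σ X_I over the C(214, 2) = 22791 pairs i < j, with X_I the indicator of one inversion.
There are 22791 indicators.
For each fixed pair i < j, the values π(i) and π(j) are two distinct elements of {1, …, 214} in uniformly random order; by symmetry P[π(i) > π(j)] = 1/2.
By linearity: E[X] = 22791 · (1/2) = C(214, 2) · (1/2) = 22791/2 = 22791/2 ≈ 11395.500.

E[X] = 22791/2 = 11395.500.


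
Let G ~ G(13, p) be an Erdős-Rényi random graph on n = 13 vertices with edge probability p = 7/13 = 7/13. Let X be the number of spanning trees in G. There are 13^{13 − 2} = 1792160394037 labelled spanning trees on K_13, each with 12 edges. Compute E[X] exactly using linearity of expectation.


K_13 has 13^{13 − 2} = 1792160394037 labelled spanning trees.
For each such spanning tree H, let X_H = 1 if all 12 edges of H are present in G. Then P[X_H = 1] = p^{12} = (7/13)^{12} = 13841287201/23298085122481.
Summing the indicators: E[X] = Σ_H E[X_H] = 1792160394037 · p^{12} = 1792160394037 · 13841287201/23298085122481 = 13841287201/13.
Numerically: E[X] ≈ 1.065e+09.

E[X] = 1792160394037 · (7/13)^{12} = 13841287201/13 ≈ 1.065e+09.


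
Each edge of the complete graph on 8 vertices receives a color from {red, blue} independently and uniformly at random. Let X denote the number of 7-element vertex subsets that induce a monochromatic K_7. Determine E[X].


Let X = Σ_S X_S over the C(8, 7) = 8 subsets S of size 7, where X_S = 1 if the K_7 on S is monochromatic.
For a fixed S, the K_7 on S has C(7, 2) = 21 edges. P[all 21 edges red] = (1/2)^21, and likewise for blue, so P[monochromatic] = 2·(1/2)^21 = 2^{1 − 21} = 1/1048576.
Summing: E[X] = C(8, 7) · 2^{1 − 21} = 8 · 1/1048576 = 1/131072.
Numerically: E[X] ≈ 0.000008.

E[X] = C(8,7)·2^(1−C(7,2)) = 1/131072 ≈ 0.000008.


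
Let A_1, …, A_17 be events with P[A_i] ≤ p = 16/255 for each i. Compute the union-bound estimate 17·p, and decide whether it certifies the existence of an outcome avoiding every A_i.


Union bound: P[∪_{i=1}^{17} A_i] ≤ Σ_i P[A_i] ≤ 17·p = 17·(16/255) = 16/15.
Numerically: 16/15 ≈ 1.066667.
Is 16/15 < 1? NO.
Since the bound 16/15 is ≥ 1, the union bound is uninformative here; it does NOT by itself certify existence.

17·p = 16/15 ≈ 1.066667; existence NOT certified by the union bound.


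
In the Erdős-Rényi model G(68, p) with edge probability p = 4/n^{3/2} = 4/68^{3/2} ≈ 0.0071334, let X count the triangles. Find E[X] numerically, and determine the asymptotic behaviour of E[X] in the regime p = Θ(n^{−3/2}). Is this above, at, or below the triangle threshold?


Number of potential triangles: C(68, 3) = 50116.
Each occurs with probability p³ ≈ (0.0071334)³ ≈ 3.62985993e-07.
By linearity: E[X] = C(68, 3)·p³ ≈ 50116 · 3.62985993e-07 ≈ 0.018191.
Since α = 3/2 > 1, p = c/n^{3/2} = o(1/n) is below the triangle threshold p ~ 1/n. Asymptotically E[X] ~ (c³/6)·n^{3(1−α)} = (4³/6)·n^{-1.5} → 0, so by Markov's inequality G has no triangles w.h.p.

E[X] ≈ 0.018191; in regime p = Θ(1/n^{3/2}) E[X] tends to 0 (below the triangle threshold p ~ 1/n).


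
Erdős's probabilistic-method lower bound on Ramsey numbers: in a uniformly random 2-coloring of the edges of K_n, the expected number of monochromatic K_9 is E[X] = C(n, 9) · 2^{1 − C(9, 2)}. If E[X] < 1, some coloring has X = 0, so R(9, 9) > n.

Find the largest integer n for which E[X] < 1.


We need C(n, 9) · 2^{1 − 36} < 1, i.e. C(n, 9) < 2^{36 − 1} = 34359738368.
Check values of n near the boundary:
  n = 62: C(62, 9) = 20286591270; 20286591270 < 34359738368? YES
  n = 63: C(63, 9) = 23667689815; 23667689815 < 34359738368? YES
  n = 64: C(64, 9) = 27540584512; 27540584512 < 34359738368? YES
  n = 65: C(65, 9) = 31966749880; 31966749880 < 34359738368? YES
  n = 66: C(66, 9) = 37014131440; 37014131440 < 34359738368? NO
  n = 67: C(67, 9) = 42757703560; 42757703560 < 34359738368? NO
  n = 68: C(68, 9) = 49280065120; 49280065120 < 34359738368? NO
The largest n with C(n, 9) < 34359738368 is n = 65 (where E[X] = 3995843735/4294967296 ≈ 0.9303549). Hence R(9, 9) > 65, i.e. R(9, 9) ≥ 66.

Largest n = 65; hence R(9, 9) > 65.


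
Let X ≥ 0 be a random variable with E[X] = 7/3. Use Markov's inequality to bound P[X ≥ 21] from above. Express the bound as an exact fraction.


μ = E[X] = 7/3, a = 21.
Markov: P[X ≥ 21] ≤ μ/a = (7/3)/21 = 1/9.
Numerically: ≈ 0.11111.
(Since a = 21 > μ = 2.33333, the bound 1/9 is < 1 and informative.)

P[X ≥ 21] ≤ 1/9 ≈ 0.11111.


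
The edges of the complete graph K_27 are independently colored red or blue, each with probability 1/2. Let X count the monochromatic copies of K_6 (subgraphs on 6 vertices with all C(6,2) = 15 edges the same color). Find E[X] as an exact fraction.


Let X = Σ_S X_S over the C(27, 6) = 296010 subsets S of size 6, where X_S = 1 if the K_6 on S is monochromatic.
For a fixed S, the K_6 on S has C(6, 2) = 15 edges. P[all 15 edges red] = (1/2)^15, and likewise for blue, so P[monochromatic] = 2·(1/2)^15 = 2^{1 − 15} = 1/16384.
By linearity of expectation: E[X] = C(27, 6) · 2^{1 − 15} = 296010 · 1/16384 = 148005/8192.
Numerically: E[X] ≈ 18.067017.

E[X] = C(27,6)·2^(1−C(6,2)) = 148005/8192 ≈ 18.067017.


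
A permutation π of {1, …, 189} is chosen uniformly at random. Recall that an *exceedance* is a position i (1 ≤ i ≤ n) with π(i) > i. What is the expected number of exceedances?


Write X = Σ_{i=1}^{189} X_i, where X_i = 1_{π(i) > i}.
For each fixed i, π(i) is uniform over {1, …, 189} (marginal of a uniform permutation), so P[π(i) > i] = (n − i)/n. Summing: Σ_{i=1}^{189} (n − i)/n = (0 + 1 + … + 188)/189 = 189(189 − 1)/(2·189) = (189 − 1)/2.
Hence E[X] = Σ_{i=1}^{189} (189 − i)/189 = 94 ≈ 94.000000.

E[X] = 94 = 94.000000.


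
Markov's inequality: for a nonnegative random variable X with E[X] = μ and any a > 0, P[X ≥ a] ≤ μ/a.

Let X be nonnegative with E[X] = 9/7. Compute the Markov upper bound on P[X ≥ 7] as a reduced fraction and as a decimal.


μ = E[X] = 9/7, a = 7.
Markov: P[X ≥ 7] ≤ μ/a = (9/7)/7 = 9/49.
Numerically: ≈ 0.1837.
(Since a = 7 > μ = 1.2857, the bound 9/49 is < 1 and informative.)

P[X ≥ 7] ≤ 9/49 ≈ 0.1837.


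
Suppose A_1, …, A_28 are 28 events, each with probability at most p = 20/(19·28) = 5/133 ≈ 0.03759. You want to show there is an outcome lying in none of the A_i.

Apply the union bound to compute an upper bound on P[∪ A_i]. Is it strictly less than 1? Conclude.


Union bound: P[∪_{i=1}^{28} A_i] ≤ Σ_i P[A_i] ≤ 28·p = 28·(5/133) = 20/19.
Numerically: 20/19 ≈ 1.05263.
Is 20/19 < 1? NO.
Since the bound 20/19 is ≥ 1, the union bound is uninformative here; it does NOT by itself certify existence.

28·p = 20/19 ≈ 1.05263; existence NOT certified by the union bound.


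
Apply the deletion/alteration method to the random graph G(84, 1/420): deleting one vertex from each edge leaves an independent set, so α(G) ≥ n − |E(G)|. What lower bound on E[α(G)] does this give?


E[|E(G)|] = C(84, 2)·p = 3486 · (1/420) = 83/10.
E[α(G)] ≥ n − E[|E(G)|] = 84 − 83/10 = 757/10.
Numerically: ≈ 75.700.
(This is only a lower bound; the true E[α(G)] may be larger.)

E[α(G)] ≥ 757/10 ≈ 75.700.


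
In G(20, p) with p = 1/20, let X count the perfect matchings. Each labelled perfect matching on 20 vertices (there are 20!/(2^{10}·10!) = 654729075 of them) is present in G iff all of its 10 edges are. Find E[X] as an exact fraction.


K_20 has 20!/(2^{10}·10!) = 654729075 labelled perfect matchings.
For each such perfect matching H, let X_H = 1 if all 10 edges of H are present in G. Then P[X_H = 1] = p^{10} = (1/20)^{10} = 1/10240000000000.
Summing the indicators: E[X] = Σ_H E[X_H] = 654729075 · p^{10} = 654729075 · 1/10240000000000 = 26189163/409600000000.
Numerically: E[X] ≈ 6.39e-05.

E[X] = 654729075 · (1/20)^{10} = 26189163/409600000000 ≈ 6.39e-05.


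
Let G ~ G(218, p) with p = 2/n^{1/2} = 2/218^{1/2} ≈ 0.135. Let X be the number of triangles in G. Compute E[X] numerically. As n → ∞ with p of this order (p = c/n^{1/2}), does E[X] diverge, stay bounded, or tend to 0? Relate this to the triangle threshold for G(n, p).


Number of potential triangles: C(218, 3) = 1703016.
Each occurs with probability p³ ≈ (0.135)³ ≈ 2.48545e-03.
By linearity: E[X] = C(218, 3)·p³ ≈ 1703016 · 2.48545e-03 ≈ 4232.763.
Since α = 1/2 < 1, p = c/n^{1/2} ≫ 1/n is above the triangle threshold p ~ 1/n. Asymptotically E[X] ~ (c³/6)·n^{3(1−α)} = (2³/6)·n^{1.5} → ∞; triangles are abundant w.h.p.

E[X] ≈ 4232.763; in regime p = Θ(1/n^{1/2}) E[X] diverges (above the triangle threshold p ~ 1/n).


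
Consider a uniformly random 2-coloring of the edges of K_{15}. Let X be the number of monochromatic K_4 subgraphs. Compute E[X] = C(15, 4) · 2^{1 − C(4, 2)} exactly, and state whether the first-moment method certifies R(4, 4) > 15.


E[X] = C(15, 4) · 2^{1 − 6} = 1365 · 2^{−5} = 1365/32.
As a reduced fraction: E[X] = 1365/32 ≈ 42.65625.
Is E[X] < 1? NO.
Since E[X] ≥ 1, the first-moment bound is inconclusive at n = 15; it does NOT by itself certify R(4, 4) > 15.

E[X] = 1365/32 ≈ 42.65625; E[X] ≥ 1; first-moment method inconclusive here.


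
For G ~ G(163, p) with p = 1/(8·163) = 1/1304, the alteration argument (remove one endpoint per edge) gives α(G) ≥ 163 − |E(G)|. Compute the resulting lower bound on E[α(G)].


E[|E(G)|] = C(163, 2)·p = 13203 · (1/1304) = 81/8.
E[α(G)] ≥ n − E[|E(G)|] = 163 − 81/8 = 1223/8.
Numerically: ≈ 152.87500.
(This is only a lower bound; the true E[α(G)] may be larger.)

E[α(G)] ≥ 1223/8 ≈ 152.87500.


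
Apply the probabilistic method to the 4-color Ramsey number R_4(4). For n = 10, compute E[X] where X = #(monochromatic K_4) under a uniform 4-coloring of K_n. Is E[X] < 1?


E[X] = C(10, 4) · 4^{1 − 6} = 210 · 4^{−5} = 210/1024.
As a reduced fraction: E[X] = 105/512 ≈ 0.205078.
Is E[X] < 1? YES.
Since E[X] < 1, there exists a 4-coloring of K_{10} with no monochromatic K_4; hence R_4(4) > 10.

E[X] = 105/512 ≈ 0.205078; E[X] < 1, so R_4(4) > 10.


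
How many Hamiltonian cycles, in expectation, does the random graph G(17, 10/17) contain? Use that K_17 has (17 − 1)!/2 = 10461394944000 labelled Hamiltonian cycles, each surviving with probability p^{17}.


K_17 has (17 − 1)!/2 = 10461394944000 labelled Hamiltonian cycles.
For each such Hamiltonian cycle H, let X_H = 1 if all 17 edges of H are present in G. Then P[X_H = 1] = p^{17} = (10/17)^{17} = 100000000000000000/827240261886336764177.
Summing the indicators: E[X] = Σ_H E[X_H] = 10461394944000 · p^{17} = 10461394944000 · 100000000000000000/827240261886336764177 = 1046139494400000000000000000000/827240261886336764177.
Numerically: E[X] ≈ 1.2646e+09.

E[X] = 10461394944000 · (10/17)^{17} = 1046139494400000000000000000000/827240261886336764177 ≈ 1.2646e+09.


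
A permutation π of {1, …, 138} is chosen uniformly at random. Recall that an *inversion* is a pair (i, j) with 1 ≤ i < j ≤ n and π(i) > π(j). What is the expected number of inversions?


Write X = Σ X_I over the C(138, 2) = 9453 pairs i < j, with X_I the indicator of one inversion.
There are 9453 indicators.
For each fixed pair i < j, the values π(i) and π(j) are two distinct elements of {1, …, 138} in uniformly random order; by symmetry P[π(i) > π(j)] = 1/2.
By linearity: E[X] = 9453 · (1/2) = C(138, 2) · (1/2) = 9453/2 = 9453/2 ≈ 4726.500.

E[X] = 9453/2 = 4726.500.


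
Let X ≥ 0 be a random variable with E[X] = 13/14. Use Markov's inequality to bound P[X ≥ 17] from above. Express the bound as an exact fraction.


μ = E[X] = 13/14, a = 17.
Markov: P[X ≥ 17] ≤ μ/a = (13/14)/17 = 13/238.
Numerically: ≈ 0.0546.
(Since a = 17 > μ = 0.9286, the bound 13/238 is < 1 and informative.)

P[X ≥ 17] ≤ 13/238 ≈ 0.0546.


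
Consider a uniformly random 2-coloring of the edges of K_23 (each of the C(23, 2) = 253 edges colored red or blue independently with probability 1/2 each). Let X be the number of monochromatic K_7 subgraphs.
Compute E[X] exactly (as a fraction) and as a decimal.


Let X = Σ_S X_S over the C(23, 7) = 245157 subsets S of size 7, where X_S = 1 if the K_7 on S is monochromatic.
For a fixed S, the K_7 on S has C(7, 2) = 21 edges. P[all 21 edges red] = (1/2)^21, and likewise for blue, so P[monochromatic] = 2·(1/2)^21 = 2^{1 − 21} = 1/1048576.
Summing: E[X] = C(23, 7) · 2^{1 − 21} = 245157 · 1/1048576 = 245157/1048576.
Numerically: E[X] ≈ 0.2338.

E[X] = C(23,7)·2^(1−C(7,2)) = 245157/1048576 ≈ 0.2338.


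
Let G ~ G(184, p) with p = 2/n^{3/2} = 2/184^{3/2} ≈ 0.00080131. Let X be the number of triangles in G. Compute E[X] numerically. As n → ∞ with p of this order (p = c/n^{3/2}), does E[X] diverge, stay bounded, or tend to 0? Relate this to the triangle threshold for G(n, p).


Number of potential triangles: C(184, 3) = 1021384.
Each occurs with probability p³ ≈ (0.00080131)³ ≈ 5.1452891e-10.
By linearity: E[X] = C(184, 3)·p³ ≈ 1021384 · 5.1452891e-10 ≈ 0.00053.
Since α = 3/2 > 1, p = c/n^{3/2} = o(1/n) is below the triangle threshold p ~ 1/n. Asymptotically E[X] ~ (c³/6)·n^{3(1−α)} = (2³/6)·n^{-1.5} → 0, so by Markov's inequality G has no triangles w.h.p.

E[X] ≈ 0.00053; in regime p = Θ(1/n^{3/2}) E[X] tends to 0 (below the triangle threshold p ~ 1/n).


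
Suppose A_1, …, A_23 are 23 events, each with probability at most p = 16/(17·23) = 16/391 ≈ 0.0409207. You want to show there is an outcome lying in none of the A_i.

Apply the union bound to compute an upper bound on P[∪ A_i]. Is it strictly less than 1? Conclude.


Union bound: P[∪_{i=1}^{23} A_i] ≤ Σ_i P[A_i] ≤ 23·p = 23·(16/391) = 16/17.
Numerically: 16/17 ≈ 0.9411765.
Is 16/17 < 1? YES.
Since P[∪ A_i] ≤ 16/17 < 1, the complement has P[∩ A_i^c] ≥ 1 − 16/17 = 1/17 > 0, so some outcome avoids every A_i.

23·p = 16/17 ≈ 0.9411765; existence CERTIFIED by the union bound.


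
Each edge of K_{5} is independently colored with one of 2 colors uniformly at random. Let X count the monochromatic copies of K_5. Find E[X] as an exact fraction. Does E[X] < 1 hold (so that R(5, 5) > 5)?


E[X] = C(5, 5) · 2^{1 − 10} = 1 · 2^{−9} = 1/512.
As a reduced fraction: E[X] = 1/512 ≈ 0.0020.
Is E[X] < 1? YES.
Since E[X] < 1, there exists a 2-coloring of K_{5} with no monochromatic K_5; hence R(5, 5) > 5.

E[X] = 1/512 ≈ 0.0020; E[X] < 1, so R(5, 5) > 5.


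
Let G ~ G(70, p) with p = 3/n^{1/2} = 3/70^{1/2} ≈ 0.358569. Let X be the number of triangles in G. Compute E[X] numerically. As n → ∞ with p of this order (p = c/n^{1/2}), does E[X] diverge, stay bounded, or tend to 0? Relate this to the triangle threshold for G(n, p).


Number of potential triangles: C(70, 3) = 54740.
Each occurs with probability p³ ≈ (0.358569)³ ≈ 4.61016749e-02.
By linearity: E[X] = C(70, 3)·p³ ≈ 54740 · 4.61016749e-02 ≈ 2523.605686.
Since α = 1/2 < 1, p = c/n^{1/2} ≫ 1/n is above the triangle threshold p ~ 1/n. Asymptotically E[X] ~ (c³/6)·n^{3(1−α)} = (3³/6)·n^{1.5} → ∞; triangles are abundant w.h.p.

E[X] ≈ 2523.605686; in regime p = Θ(1/n^{1/2}) E[X] diverges (above the triangle threshold p ~ 1/n).


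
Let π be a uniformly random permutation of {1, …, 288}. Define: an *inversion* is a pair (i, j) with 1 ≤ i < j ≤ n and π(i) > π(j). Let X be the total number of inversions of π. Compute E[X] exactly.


Write X = Σ X_I over the C(288, 2) = 41328 pairs i < j, with X_I the indicator of one inversion.
There are 41328 indicators.
For each fixed pair i < j, the values π(i) and π(j) are two distinct elements of {1, …, 288} in uniformly random order; by symmetry P[π(i) > π(j)] = 1/2.
By linearity: E[X] = 41328 · (1/2) = C(288, 2) · (1/2) = 41328/2 = 20664 ≈ 20664.000000.

E[X] = 20664 = 20664.000000.


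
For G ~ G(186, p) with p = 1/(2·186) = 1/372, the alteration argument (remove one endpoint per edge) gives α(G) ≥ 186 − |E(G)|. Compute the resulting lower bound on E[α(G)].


E[|E(G)|] = C(186, 2)·p = 17205 · (1/372) = 185/4.
E[α(G)] ≥ n − E[|E(G)|] = 186 − 185/4 = 559/4.
Numerically: ≈ 139.7500.
(This is only a lower bound; the true E[α(G)] may be larger.)

E[α(G)] ≥ 559/4 ≈ 139.7500.


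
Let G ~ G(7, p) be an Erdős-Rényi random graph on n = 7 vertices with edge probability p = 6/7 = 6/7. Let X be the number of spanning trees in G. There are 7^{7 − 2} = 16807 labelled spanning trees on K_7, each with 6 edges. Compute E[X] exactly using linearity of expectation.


K_7 has 7^{7 − 2} = 16807 labelled spanning trees.
For each such spanning tree H, let X_H = 1 if all 6 edges of H are present in G. Then P[X_H = 1] = p^{6} = (6/7)^{6} = 46656/117649.
By linearity: E[X] = Σ_H E[X_H] = 16807 · p^{6} = 16807 · 46656/117649 = 46656/7.
Numerically: E[X] ≈ 6665.14.

E[X] = 16807 · (6/7)^{6} = 46656/7 ≈ 6665.14.


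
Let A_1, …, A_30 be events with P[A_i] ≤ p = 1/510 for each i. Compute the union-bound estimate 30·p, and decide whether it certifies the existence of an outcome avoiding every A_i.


Union bound: P[∪_{i=1}^{30} A_i] ≤ Σ_i P[A_i] ≤ 30·p = 30·(1/510) = 1/17.
Numerically: 1/17 ≈ 0.058824.
Is 1/17 < 1? YES.
Since P[∪ A_i] ≤ 1/17 < 1, the complement has P[∩ A_i^c] ≥ 1 − 1/17 = 16/17 > 0, so some outcome avoids every A_i.

30·p = 1/17 ≈ 0.058824; existence CERTIFIED by the union bound.


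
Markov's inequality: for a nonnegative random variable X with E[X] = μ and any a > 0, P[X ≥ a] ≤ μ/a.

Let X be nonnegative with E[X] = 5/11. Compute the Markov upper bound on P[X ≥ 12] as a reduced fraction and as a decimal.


μ = E[X] = 5/11, a = 12.
Markov: P[X ≥ 12] ≤ μ/a = (5/11)/12 = 5/132.
Numerically: ≈ 0.037879.
(Since a = 12 > μ = 0.454545, the bound 5/132 is < 1 and informative.)

P[X ≥ 12] ≤ 5/132 ≈ 0.037879.


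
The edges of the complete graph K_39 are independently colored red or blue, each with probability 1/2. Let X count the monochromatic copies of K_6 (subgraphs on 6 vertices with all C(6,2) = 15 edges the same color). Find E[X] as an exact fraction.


Let X = Σ_S X_S over the C(39, 6) = 3262623 subsets S of size 6, where X_S = 1 if the K_6 on S is monochromatic.
For a fixed S, the K_6 on S has C(6, 2) = 15 edges. P[all 15 edges red] = (1/2)^15, and likewise for blue, so P[monochromatic] = 2·(1/2)^15 = 2^{1 − 15} = 1/16384.
Summing: E[X] = C(39, 6) · 2^{1 − 15} = 3262623 · 1/16384 = 3262623/16384.
Numerically: E[X] ≈ 199.13470.

E[X] = C(39,6)·2^(1−C(6,2)) = 3262623/16384 ≈ 199.13470.


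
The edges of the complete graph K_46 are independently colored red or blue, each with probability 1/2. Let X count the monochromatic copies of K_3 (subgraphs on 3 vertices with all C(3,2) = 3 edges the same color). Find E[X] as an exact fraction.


Let X = Σ_S X_S over the C(46, 3) = 15180 subsets S of size 3, where X_S = 1 if the K_3 on S is monochromatic.
For a fixed S, the K_3 on S has C(3, 2) = 3 edges. P[all 3 edges red] = (1/2)^3, and likewise for blue, so P[monochromatic] = 2·(1/2)^3 = 2^{1 − 3} = 1/4.
Summing: E[X] = C(46, 3) · 2^{1 − 3} = 15180 · 1/4 = 3795.
Numerically: E[X] ≈ 3795.000000.

E[X] = C(46,3)·2^(1−C(3,2)) = 3795 ≈ 3795.000000.


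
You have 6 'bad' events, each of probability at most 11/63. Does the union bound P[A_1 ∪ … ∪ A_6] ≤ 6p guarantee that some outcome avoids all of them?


Union bound: P[∪_{i=1}^{6} A_i] ≤ Σ_i P[A_i] ≤ 6·p = 6·(11/63) = 22/21.
Numerically: 22/21 ≈ 1.048.
Is 22/21 < 1? NO.
Since the bound 22/21 is ≥ 1, the union bound is uninformative here; it does NOT by itself certify existence.

6·p = 22/21 ≈ 1.048; existence NOT certified by the union bound.


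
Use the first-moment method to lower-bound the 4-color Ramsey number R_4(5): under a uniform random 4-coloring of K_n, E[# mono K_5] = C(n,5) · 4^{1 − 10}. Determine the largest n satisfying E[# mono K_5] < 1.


We need C(n, 5) · 4^{1 − 10} < 1, i.e. C(n, 5) < 4^{10 − 1} = 262144.
Check values of n near the boundary:
  n = 28: C(28, 5) = 98280; 98280 < 262144? YES
  n = 29: C(29, 5) = 118755; 118755 < 262144? YES
  n = 30: C(30, 5) = 142506; 142506 < 262144? YES
  n = 31: C(31, 5) = 169911; 169911 < 262144? YES
  n = 32: C(32, 5) = 201376; 201376 < 262144? YES
  n = 33: C(33, 5) = 237336; 237336 < 262144? YES
  n = 34: C(34, 5) = 278256; 278256 < 262144? NO
The largest n with C(n, 5) < 262144 is n = 33 (where E[X] = 29667/32768 ≈ 0.905). Hence R_4(5) > 33, i.e. R_4(5) ≥ 34.

Largest n = 33; hence R_4(5) > 33.


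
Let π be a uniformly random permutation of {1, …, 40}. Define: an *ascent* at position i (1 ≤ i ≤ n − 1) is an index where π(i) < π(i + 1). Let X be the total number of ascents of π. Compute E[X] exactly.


Write X = Σ X_I over i = 1, …, 39, with X_I the indicator of one ascent.
There are 39 indicators.
For each fixed i, the pair (π(i), π(i+1)) is a uniformly random ordered pair of distinct values from {1, …, 40}; by symmetry P[π(i) < π(i+1)] = 1/2.
By linearity: E[X] = 39 · (1/2) = (40 − 1) · (1/2) = 39/2 ≈ 19.500000.

E[X] = 39/2 = 19.500000.


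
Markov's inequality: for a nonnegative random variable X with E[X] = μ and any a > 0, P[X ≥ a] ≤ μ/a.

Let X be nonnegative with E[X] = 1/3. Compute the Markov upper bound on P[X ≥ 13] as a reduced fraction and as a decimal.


μ = E[X] = 1/3, a = 13.
Markov: P[X ≥ 13] ≤ μ/a = (1/3)/13 = 1/39.
Numerically: ≈ 0.0256.
(Since a = 13 > μ = 0.3333, the bound 1/39 is < 1 and informative.)

P[X ≥ 13] ≤ 1/39 ≈ 0.0256.
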